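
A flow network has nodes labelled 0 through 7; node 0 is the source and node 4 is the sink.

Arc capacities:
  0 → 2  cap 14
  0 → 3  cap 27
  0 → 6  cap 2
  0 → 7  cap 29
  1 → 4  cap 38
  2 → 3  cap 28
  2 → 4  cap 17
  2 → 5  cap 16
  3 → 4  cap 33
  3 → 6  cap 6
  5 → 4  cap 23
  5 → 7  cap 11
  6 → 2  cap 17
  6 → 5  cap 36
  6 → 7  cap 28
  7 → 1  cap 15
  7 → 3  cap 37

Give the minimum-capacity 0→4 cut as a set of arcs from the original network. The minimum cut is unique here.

augment #1: 0→2→4 push 14
augment #2: 0→3→4 push 27
augment #3: 0→6→2→4 push 2
augment #4: 0→7→1→4 push 15
augment #5: 0→7→3→4 push 6
augment #6: 0→7→3→6→2→4 push 1
augment #7: 0→7→3→6→5→4 push 5
max flow = 70; residual-reachable set from 0 gives S-side
cut edges (S→T): {(0,2), (0,6), (3,4), (3,6), (7,1)} total cap 70

Min-cut arcs: {(0,2), (0,6), (3,4), (3,6), (7,1)} (total capacity 70)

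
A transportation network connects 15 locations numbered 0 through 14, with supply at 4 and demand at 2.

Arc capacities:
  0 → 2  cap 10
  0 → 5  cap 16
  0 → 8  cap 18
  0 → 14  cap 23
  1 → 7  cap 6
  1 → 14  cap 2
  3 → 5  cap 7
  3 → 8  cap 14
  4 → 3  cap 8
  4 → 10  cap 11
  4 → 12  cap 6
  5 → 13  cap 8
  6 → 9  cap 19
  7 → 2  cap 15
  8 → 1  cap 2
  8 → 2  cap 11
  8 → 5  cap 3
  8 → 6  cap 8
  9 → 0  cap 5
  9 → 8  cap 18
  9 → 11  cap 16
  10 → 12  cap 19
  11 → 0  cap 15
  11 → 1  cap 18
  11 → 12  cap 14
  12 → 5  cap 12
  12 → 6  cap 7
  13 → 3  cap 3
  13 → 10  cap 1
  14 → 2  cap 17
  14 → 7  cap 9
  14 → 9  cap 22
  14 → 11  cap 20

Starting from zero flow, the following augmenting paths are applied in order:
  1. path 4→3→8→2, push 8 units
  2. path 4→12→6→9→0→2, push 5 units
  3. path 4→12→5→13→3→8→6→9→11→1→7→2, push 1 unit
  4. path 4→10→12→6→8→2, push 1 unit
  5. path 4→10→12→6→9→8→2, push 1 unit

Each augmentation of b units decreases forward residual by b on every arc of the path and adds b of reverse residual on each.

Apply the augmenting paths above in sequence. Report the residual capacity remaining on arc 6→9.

after path 1 (4→3→8→2, push 8): res(6,9)=19
after path 2 (4→12→6→9→0→2, push 5): res(6,9)=14
after path 3 (4→12→5→13→3→8→6→9→11→1→7→2, push 1): res(6,9)=13
after path 4 (4→10→12→6→8→2, push 1): res(6,9)=13
after path 5 (4→10→12→6→9→8→2, push 1): res(6,9)=12

Residual capacity of (6,9): 12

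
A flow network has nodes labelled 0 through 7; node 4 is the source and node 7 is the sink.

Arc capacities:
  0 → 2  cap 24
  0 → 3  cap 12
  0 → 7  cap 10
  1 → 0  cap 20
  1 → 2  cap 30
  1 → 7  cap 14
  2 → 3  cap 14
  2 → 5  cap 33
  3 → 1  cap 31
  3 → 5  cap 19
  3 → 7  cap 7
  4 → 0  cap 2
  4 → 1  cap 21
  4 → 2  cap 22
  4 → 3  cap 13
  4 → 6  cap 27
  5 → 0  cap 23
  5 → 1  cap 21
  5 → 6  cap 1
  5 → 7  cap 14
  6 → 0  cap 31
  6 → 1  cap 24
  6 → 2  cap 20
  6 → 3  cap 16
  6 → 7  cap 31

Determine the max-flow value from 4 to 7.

Maximum flow value: 73

augment #1: 4→0→7 bottleneck 2, total now 2
augment #2: 4→1→7 bottleneck 14, total now 16
augment #3: 4→3→7 bottleneck 7, total now 23
augment #4: 4→6→7 bottleneck 27, total now 50
augment #5: 4→1→0→7 bottleneck 7, total now 57
augment #6: 4→2→5→7 bottleneck 14, total now 71
augment #7: 4→2→5→0→7 bottleneck 1, total now 72
augment #8: 4→2→5→6→7 bottleneck 1, total now 73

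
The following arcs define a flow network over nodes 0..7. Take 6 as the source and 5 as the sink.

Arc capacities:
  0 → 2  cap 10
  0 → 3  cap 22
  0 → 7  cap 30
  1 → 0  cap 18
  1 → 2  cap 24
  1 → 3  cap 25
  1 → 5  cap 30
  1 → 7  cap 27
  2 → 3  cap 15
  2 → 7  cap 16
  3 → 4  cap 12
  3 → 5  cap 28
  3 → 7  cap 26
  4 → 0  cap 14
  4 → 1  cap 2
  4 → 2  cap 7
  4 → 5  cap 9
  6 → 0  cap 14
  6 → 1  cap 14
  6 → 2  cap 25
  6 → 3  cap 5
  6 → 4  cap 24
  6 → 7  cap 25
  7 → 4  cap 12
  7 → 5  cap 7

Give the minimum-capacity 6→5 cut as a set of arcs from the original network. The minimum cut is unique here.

augment #1: 6→1→5 push 14
augment #2: 6→3→5 push 5
augment #3: 6→4→5 push 9
augment #4: 6→7→5 push 7
augment #5: 6→0→3→5 push 14
augment #6: 6→2→3→5 push 9
augment #7: 6→4→1→5 push 2
max flow = 60; residual-reachable set from 6 gives S-side
cut edges (S→T): {(3,5), (4,1), (4,5), (6,1), (7,5)} total cap 60

Min-cut arcs: {(3,5), (4,1), (4,5), (6,1), (7,5)} (total capacity 60)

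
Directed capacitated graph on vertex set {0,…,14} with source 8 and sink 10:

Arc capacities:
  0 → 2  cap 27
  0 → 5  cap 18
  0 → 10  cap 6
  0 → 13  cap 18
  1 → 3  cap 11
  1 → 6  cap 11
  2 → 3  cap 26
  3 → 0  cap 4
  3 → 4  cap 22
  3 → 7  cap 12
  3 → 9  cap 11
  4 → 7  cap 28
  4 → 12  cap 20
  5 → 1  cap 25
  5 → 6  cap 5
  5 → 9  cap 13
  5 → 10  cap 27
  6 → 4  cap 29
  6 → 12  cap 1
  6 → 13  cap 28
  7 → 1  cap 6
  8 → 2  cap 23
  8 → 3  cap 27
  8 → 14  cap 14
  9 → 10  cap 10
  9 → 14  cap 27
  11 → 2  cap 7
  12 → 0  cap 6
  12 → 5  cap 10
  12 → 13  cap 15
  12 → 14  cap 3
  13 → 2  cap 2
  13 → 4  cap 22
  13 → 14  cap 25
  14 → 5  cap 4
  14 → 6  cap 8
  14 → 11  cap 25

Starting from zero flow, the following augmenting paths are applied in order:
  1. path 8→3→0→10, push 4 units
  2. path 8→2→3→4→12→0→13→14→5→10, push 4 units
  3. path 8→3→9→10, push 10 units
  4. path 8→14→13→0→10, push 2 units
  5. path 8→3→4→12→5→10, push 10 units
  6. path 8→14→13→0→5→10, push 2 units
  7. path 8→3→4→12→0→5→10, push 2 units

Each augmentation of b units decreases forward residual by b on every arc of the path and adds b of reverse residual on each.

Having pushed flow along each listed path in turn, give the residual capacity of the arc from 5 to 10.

after path 1 (8→3→0→10, push 4): res(5,10)=27
after path 2 (8→2→3→4→12→0→13→14→5→10, push 4): res(5,10)=23
after path 3 (8→3→9→10, push 10): res(5,10)=23
after path 4 (8→14→13→0→10, push 2): res(5,10)=23
after path 5 (8→3→4→12→5→10, push 10): res(5,10)=13
after path 6 (8→14→13→0→5→10, push 2): res(5,10)=11
after path 7 (8→3→4→12→0→5→10, push 2): res(5,10)=9

Residual capacity of (5,10): 9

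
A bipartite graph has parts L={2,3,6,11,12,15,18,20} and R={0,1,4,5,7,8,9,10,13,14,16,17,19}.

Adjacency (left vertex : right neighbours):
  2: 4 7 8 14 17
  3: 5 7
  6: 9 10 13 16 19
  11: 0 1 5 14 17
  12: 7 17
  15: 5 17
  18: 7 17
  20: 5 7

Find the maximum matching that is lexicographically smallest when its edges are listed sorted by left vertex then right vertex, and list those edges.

Lex-smallest maximum matching: {(2,4), (3,5), (6,9), (11,0), (12,7), (15,17)}

|M| = 6 (so the lex-smallest maximum matching has 6 edges)
process left vertices in ascending order; for each, take the smallest-labelled available neighbour that still permits 6 edges overall, or leave it unmatched if none does
lex-smallest matching: {2-4, 3-5, 6-9, 11-0, 12-7, 15-17}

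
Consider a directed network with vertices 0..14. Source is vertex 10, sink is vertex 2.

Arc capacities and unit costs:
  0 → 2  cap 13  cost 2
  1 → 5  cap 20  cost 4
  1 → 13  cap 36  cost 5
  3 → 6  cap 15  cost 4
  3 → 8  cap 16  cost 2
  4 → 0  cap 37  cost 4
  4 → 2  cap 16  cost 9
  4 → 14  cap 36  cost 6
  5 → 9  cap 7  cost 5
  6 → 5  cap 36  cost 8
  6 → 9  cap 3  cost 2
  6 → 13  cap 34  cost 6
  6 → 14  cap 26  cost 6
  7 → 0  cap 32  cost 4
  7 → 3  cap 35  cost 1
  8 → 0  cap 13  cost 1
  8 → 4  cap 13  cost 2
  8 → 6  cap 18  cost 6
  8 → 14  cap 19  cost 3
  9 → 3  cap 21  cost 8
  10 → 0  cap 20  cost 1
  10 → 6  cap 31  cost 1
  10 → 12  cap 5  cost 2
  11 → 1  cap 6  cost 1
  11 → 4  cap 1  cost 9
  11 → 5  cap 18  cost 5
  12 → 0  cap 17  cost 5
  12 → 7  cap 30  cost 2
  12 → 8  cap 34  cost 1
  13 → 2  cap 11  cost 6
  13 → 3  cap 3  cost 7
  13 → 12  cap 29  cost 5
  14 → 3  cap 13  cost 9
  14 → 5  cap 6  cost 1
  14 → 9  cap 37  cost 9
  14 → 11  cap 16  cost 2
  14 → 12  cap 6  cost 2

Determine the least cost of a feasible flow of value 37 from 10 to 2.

Minimum cost for 37 units: 426

shortest-cost path #1: 10→0→2 push 13 @ unit cost 3 (adds 39)
shortest-cost path #2: 10→6→13→2 push 11 @ unit cost 13 (adds 143)
shortest-cost path #3: 10→12→8→4→2 push 5 @ unit cost 14 (adds 70)
shortest-cost path #4: 10→6→14→12→8→4→2 push 6 @ unit cost 21 (adds 126)
shortest-cost path #5: 10→6→9→3→8→4→2 push 2 @ unit cost 24 (adds 48)
total cost = 426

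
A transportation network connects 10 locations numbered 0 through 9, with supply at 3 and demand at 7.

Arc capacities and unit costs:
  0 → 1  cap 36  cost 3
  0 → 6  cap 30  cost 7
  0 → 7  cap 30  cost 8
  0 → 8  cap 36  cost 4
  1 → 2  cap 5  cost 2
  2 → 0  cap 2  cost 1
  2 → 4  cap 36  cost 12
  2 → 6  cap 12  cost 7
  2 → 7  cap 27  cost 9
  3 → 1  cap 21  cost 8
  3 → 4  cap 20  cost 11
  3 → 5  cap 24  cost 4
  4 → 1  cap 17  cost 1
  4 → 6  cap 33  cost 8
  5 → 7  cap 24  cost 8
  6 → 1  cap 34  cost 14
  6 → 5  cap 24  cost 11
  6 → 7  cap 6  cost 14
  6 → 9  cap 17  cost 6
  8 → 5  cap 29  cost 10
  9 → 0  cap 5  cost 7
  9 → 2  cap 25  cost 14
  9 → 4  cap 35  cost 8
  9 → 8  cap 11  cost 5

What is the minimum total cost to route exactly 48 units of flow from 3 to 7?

Minimum cost for 48 units: 1165

shortest-cost path #1: 3→5→7 push 24 @ unit cost 12 (adds 288)
shortest-cost path #2: 3→1→2→7 push 5 @ unit cost 19 (adds 95)
shortest-cost path #3: 3→4→6→7 push 6 @ unit cost 33 (adds 198)
shortest-cost path #4: 3→4→6→9→0→7 push 5 @ unit cost 40 (adds 200)
shortest-cost path #5: 3→4→6→9→2→7 push 8 @ unit cost 48 (adds 384)
total cost = 1165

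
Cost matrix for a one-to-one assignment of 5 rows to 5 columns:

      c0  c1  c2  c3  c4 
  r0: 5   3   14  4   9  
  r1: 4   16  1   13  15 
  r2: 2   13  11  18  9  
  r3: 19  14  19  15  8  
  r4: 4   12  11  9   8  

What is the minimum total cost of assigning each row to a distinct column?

optimal assignment: row0→col1 (cost 3), row1→col2 (cost 1), row2→col0 (cost 2), row3→col4 (cost 8), row4→col3 (cost 9)
total = 3 + 1 + 2 + 8 + 9 = 23

Minimum assignment cost: 23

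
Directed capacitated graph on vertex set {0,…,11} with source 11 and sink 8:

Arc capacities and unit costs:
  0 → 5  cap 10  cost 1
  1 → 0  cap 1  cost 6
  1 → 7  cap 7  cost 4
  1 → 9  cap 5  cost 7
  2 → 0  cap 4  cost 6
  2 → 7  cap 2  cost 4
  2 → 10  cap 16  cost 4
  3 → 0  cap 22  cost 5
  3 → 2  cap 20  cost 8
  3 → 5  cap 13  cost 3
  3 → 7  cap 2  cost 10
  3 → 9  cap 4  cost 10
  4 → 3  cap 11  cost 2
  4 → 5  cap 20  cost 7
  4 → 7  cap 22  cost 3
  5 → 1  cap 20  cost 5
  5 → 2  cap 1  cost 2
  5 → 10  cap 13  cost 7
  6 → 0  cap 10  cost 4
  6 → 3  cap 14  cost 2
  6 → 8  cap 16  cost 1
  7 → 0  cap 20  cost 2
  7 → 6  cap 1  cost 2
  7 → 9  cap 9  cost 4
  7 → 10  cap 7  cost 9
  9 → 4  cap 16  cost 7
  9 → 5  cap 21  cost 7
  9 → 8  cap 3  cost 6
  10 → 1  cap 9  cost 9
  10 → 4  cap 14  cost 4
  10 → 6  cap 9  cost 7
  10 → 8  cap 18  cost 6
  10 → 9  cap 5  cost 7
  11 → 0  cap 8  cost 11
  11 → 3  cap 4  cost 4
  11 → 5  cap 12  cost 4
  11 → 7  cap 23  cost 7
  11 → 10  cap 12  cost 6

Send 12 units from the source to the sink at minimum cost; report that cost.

Minimum cost for 12 units: 142

shortest-cost path #1: 11→7→6→8 push 1 @ unit cost 10 (adds 10)
shortest-cost path #2: 11→10→8 push 11 @ unit cost 12 (adds 132)
total cost = 142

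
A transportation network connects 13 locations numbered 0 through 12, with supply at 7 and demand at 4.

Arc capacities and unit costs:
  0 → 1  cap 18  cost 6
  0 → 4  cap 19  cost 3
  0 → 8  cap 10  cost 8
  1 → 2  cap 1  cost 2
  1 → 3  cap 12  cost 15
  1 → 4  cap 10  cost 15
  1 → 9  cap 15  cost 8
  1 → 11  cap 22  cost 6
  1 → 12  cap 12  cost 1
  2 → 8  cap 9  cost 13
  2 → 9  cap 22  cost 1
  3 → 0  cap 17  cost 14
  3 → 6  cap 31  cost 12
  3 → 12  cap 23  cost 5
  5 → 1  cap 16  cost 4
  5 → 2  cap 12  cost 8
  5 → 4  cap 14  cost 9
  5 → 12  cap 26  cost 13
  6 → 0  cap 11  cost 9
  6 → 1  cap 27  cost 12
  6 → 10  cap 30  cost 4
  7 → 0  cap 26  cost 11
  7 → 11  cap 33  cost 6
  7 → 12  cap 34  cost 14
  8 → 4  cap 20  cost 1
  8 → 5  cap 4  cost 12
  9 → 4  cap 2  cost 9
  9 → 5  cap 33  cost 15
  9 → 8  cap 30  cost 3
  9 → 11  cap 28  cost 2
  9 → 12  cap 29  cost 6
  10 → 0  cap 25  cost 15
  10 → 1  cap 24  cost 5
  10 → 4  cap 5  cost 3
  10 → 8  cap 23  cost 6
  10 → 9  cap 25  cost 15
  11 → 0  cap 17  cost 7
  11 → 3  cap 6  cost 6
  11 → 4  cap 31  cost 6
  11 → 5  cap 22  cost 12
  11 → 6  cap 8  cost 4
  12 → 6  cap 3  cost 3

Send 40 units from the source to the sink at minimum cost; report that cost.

Minimum cost for 40 units: 498

shortest-cost path #1: 7→11→4 push 31 @ unit cost 12 (adds 372)
shortest-cost path #2: 7→0→4 push 9 @ unit cost 14 (adds 126)
total cost = 498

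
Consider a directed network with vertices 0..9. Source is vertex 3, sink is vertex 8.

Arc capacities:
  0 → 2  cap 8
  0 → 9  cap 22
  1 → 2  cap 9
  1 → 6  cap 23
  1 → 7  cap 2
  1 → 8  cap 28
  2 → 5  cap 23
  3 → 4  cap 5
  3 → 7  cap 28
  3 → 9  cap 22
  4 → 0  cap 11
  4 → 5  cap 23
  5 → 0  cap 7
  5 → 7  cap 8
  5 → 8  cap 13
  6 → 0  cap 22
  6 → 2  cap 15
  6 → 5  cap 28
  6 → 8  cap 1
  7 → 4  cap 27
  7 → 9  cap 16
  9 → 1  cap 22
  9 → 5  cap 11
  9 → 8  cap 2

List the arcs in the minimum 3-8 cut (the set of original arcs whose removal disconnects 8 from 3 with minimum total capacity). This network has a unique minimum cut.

augment #1: 3→9→8 push 2
augment #2: 3→4→5→8 push 5
augment #3: 3→9→1→8 push 20
augment #4: 3→7→4→5→8 push 8
augment #5: 3→7→9→1→8 push 2
max flow = 37; residual-reachable set from 3 gives S-side
cut edges (S→T): {(5,8), (9,1), (9,8)} total cap 37

Min-cut arcs: {(5,8), (9,1), (9,8)} (total capacity 37)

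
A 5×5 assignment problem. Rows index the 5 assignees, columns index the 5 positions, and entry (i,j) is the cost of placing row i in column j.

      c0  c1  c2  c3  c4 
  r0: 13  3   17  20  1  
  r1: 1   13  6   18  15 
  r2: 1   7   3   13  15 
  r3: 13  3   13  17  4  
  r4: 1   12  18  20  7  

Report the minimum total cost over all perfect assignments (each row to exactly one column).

Minimum assignment cost: 24

optimal assignment: row0→col4 (cost 1), row1→col2 (cost 6), row2→col3 (cost 13), row3→col1 (cost 3), row4→col0 (cost 1)
total = 1 + 6 + 13 + 3 + 1 = 24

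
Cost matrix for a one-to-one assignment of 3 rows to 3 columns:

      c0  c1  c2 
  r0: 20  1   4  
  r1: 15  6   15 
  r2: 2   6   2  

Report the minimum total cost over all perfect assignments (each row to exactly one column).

optimal assignment: row0→col2 (cost 4), row1→col1 (cost 6), row2→col0 (cost 2)
total = 4 + 6 + 2 = 12

Minimum assignment cost: 12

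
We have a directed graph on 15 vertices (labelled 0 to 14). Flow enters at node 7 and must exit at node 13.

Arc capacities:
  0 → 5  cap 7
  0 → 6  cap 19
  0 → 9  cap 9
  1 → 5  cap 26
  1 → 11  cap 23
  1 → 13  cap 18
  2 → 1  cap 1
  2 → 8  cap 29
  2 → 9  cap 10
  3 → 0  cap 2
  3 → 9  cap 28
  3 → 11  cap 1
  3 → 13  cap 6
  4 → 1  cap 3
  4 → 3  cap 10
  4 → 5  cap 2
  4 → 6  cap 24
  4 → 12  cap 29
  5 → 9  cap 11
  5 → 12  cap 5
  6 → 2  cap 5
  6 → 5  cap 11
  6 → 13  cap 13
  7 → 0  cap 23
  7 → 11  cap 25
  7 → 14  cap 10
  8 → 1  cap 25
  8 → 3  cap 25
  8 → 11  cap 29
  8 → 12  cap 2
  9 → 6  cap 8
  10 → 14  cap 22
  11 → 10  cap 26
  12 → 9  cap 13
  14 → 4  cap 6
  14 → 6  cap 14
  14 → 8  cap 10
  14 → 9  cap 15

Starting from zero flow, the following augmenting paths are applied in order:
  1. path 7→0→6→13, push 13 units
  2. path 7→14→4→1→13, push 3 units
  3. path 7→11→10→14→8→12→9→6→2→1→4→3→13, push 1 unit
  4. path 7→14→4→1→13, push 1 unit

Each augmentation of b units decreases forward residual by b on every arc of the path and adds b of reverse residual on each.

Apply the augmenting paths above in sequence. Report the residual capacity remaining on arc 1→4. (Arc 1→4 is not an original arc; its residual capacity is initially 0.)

after path 1 (7→0→6→13, push 13): res(1,4)=0
after path 2 (7→14→4→1→13, push 3): res(1,4)=3
after path 3 (7→11→10→14→8→12→9→6→2→1→4→3→13, push 1): res(1,4)=2
after path 4 (7→14→4→1→13, push 1): res(1,4)=3

Residual capacity of (1,4): 3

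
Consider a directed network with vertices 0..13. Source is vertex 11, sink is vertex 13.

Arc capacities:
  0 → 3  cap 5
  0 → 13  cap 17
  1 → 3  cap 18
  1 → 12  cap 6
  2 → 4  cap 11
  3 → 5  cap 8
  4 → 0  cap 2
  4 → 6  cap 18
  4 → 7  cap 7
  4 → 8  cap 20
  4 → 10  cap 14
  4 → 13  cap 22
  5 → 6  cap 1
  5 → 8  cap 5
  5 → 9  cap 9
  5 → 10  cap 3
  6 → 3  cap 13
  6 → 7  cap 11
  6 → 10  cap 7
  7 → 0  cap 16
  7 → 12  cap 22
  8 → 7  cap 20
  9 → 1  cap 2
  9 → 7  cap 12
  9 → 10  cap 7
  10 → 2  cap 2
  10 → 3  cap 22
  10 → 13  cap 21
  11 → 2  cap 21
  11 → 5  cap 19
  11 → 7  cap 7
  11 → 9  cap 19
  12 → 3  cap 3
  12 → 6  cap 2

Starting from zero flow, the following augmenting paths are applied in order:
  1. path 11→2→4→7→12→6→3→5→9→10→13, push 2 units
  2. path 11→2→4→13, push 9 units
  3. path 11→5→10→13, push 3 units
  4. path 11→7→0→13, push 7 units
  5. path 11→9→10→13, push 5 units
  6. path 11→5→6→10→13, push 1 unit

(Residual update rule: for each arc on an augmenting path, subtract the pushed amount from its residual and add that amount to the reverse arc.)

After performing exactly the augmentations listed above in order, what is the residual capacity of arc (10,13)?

Residual capacity of (10,13): 10

after path 1 (11→2→4→7→12→6→3→5→9→10→13, push 2): res(10,13)=19
after path 2 (11→2→4→13, push 9): res(10,13)=19
after path 3 (11→5→10→13, push 3): res(10,13)=16
after path 4 (11→7→0→13, push 7): res(10,13)=16
after path 5 (11→9→10→13, push 5): res(10,13)=11
after path 6 (11→5→6→10→13, push 1): res(10,13)=10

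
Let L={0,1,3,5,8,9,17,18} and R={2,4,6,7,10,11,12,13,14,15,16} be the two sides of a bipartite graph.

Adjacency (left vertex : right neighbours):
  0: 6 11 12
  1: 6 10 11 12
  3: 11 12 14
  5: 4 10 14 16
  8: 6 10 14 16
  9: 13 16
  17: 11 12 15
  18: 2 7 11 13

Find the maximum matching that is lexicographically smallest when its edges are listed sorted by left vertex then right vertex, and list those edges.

|M| = 8 (so the lex-smallest maximum matching has 8 edges)
process left vertices in ascending order; for each, take the smallest-labelled available neighbour that still permits 8 edges overall, or leave it unmatched if none does
lex-smallest matching: {0-6, 1-10, 3-11, 5-4, 8-14, 9-13, 17-12, 18-2}

Lex-smallest maximum matching: {(0,6), (1,10), (3,11), (5,4), (8,14), (9,13), (17,12), (18,2)}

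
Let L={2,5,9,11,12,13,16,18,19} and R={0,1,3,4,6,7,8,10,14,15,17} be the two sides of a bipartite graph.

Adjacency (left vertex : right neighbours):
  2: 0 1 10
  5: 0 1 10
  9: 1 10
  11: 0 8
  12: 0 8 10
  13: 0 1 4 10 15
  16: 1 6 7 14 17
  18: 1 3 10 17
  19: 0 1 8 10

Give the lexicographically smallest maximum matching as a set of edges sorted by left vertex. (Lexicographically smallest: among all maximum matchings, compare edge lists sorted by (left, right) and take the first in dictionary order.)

|M| = 7 (so the lex-smallest maximum matching has 7 edges)
process left vertices in ascending order; for each, take the smallest-labelled available neighbour that still permits 7 edges overall, or leave it unmatched if none does
lex-smallest matching: {2-0, 5-1, 9-10, 11-8, 13-4, 16-6, 18-3}

Lex-smallest maximum matching: {(2,0), (5,1), (9,10), (11,8), (13,4), (16,6), (18,3)}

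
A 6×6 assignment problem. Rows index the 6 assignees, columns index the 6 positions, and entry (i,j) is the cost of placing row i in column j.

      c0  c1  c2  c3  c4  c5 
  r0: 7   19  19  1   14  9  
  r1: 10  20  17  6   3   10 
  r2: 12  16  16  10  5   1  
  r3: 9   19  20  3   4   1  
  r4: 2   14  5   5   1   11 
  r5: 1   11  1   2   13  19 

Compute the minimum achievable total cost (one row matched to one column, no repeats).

optimal assignment: row0→col3 (cost 1), row1→col4 (cost 3), row2→col1 (cost 16), row3→col5 (cost 1), row4→col0 (cost 2), row5→col2 (cost 1)
total = 1 + 3 + 16 + 1 + 2 + 1 = 24

Minimum assignment cost: 24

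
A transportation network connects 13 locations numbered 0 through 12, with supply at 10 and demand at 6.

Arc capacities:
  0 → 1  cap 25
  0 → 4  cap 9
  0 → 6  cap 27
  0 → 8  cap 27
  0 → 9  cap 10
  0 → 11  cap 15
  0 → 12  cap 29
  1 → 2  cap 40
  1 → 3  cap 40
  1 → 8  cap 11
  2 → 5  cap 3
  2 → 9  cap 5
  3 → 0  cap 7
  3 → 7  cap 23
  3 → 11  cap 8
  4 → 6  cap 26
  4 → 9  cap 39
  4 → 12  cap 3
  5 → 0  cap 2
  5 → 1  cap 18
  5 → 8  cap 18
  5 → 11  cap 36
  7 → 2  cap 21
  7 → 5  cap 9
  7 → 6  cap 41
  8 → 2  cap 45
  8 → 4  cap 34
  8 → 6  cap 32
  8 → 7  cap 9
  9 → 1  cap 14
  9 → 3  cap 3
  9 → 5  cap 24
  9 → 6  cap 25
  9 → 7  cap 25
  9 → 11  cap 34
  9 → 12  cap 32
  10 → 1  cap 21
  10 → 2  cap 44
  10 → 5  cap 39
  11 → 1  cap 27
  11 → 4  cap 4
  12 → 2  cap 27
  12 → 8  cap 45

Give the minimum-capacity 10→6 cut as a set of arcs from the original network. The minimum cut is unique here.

Min-cut arcs: {(2,5), (2,9), (10,1), (10,5)} (total capacity 68)

augment #1: 10→1→8→6 push 11
augment #2: 10→2→9→6 push 5
augment #3: 10→5→0→6 push 2
augment #4: 10→5→8→6 push 18
augment #5: 10→1→3→0→6 push 7
augment #6: 10→1→3→7→6 push 3
augment #7: 10→5→11→4→6 push 4
augment #8: 10→5→1→3→7→6 push 15
augment #9: 10→2→5→1→3→7→6 push 3
max flow = 68; residual-reachable set from 10 gives S-side
cut edges (S→T): {(2,5), (2,9), (10,1), (10,5)} total cap 68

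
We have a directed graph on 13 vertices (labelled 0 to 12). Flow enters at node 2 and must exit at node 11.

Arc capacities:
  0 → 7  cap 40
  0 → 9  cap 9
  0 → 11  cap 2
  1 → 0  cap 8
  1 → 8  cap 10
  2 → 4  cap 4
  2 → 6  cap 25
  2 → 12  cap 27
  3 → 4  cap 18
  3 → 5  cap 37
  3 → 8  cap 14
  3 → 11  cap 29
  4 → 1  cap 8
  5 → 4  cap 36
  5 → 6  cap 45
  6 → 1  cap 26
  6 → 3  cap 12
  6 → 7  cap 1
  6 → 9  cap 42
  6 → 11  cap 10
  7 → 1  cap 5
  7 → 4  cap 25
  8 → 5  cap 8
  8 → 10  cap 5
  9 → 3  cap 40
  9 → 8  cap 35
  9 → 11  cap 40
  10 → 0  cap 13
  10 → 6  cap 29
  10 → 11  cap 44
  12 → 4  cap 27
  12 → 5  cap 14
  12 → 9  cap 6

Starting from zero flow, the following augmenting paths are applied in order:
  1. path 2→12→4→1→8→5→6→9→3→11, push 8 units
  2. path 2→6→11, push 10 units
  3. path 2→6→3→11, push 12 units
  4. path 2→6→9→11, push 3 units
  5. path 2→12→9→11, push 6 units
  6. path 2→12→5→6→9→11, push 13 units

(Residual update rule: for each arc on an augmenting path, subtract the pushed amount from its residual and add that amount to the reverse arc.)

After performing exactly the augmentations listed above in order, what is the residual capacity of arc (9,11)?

Residual capacity of (9,11): 18

after path 1 (2→12→4→1→8→5→6→9→3→11, push 8): res(9,11)=40
after path 2 (2→6→11, push 10): res(9,11)=40
after path 3 (2→6→3→11, push 12): res(9,11)=40
after path 4 (2→6→9→11, push 3): res(9,11)=37
after path 5 (2→12→9→11, push 6): res(9,11)=31
after path 6 (2→12→5→6→9→11, push 13): res(9,11)=18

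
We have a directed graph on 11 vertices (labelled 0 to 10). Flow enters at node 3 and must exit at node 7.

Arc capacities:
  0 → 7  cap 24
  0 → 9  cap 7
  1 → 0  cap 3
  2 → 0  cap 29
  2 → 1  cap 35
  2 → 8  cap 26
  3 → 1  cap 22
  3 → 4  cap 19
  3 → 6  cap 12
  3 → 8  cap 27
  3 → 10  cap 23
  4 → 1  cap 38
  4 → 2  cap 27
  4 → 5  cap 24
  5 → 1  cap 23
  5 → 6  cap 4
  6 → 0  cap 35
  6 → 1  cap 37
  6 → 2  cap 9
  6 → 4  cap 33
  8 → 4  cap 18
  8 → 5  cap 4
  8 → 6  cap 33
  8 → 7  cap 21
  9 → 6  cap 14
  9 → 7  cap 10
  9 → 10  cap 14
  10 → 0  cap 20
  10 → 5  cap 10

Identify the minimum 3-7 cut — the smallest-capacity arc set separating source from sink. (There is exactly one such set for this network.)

Min-cut arcs: {(0,7), (0,9), (8,7)} (total capacity 52)

augment #1: 3→8→7 push 21
augment #2: 3→1→0→7 push 3
augment #3: 3→6→0→7 push 12
augment #4: 3→10→0→7 push 9
augment #5: 3→10→0→9→7 push 7
max flow = 52; residual-reachable set from 3 gives S-side
cut edges (S→T): {(0,7), (0,9), (8,7)} total cap 52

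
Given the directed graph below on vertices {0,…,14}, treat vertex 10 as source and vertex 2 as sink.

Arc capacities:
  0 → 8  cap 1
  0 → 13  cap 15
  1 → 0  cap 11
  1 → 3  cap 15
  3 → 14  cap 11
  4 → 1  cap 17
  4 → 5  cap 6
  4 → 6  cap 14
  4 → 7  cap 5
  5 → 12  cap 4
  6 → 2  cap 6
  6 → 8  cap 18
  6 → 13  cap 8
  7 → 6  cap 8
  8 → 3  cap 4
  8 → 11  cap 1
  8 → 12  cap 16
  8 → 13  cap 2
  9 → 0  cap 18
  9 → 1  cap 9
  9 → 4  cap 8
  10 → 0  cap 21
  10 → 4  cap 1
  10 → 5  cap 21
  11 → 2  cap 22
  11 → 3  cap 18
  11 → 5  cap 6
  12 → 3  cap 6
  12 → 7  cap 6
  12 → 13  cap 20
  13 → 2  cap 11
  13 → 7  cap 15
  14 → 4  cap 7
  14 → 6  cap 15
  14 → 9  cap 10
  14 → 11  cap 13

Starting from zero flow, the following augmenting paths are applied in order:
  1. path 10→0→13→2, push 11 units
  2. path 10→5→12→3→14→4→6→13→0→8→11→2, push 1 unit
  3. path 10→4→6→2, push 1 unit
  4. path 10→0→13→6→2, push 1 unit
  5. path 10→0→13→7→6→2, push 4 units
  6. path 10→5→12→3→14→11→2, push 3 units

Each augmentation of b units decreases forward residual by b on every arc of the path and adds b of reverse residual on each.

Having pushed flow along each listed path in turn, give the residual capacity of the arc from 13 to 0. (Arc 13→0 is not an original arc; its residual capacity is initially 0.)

after path 1 (10→0→13→2, push 11): res(13,0)=11
after path 2 (10→5→12→3→14→4→6→13→0→8→11→2, push 1): res(13,0)=10
after path 3 (10→4→6→2, push 1): res(13,0)=10
after path 4 (10→0→13→6→2, push 1): res(13,0)=11
after path 5 (10→0→13→7→6→2, push 4): res(13,0)=15
after path 6 (10→5→12→3→14→11→2, push 3): res(13,0)=15

Residual capacity of (13,0): 15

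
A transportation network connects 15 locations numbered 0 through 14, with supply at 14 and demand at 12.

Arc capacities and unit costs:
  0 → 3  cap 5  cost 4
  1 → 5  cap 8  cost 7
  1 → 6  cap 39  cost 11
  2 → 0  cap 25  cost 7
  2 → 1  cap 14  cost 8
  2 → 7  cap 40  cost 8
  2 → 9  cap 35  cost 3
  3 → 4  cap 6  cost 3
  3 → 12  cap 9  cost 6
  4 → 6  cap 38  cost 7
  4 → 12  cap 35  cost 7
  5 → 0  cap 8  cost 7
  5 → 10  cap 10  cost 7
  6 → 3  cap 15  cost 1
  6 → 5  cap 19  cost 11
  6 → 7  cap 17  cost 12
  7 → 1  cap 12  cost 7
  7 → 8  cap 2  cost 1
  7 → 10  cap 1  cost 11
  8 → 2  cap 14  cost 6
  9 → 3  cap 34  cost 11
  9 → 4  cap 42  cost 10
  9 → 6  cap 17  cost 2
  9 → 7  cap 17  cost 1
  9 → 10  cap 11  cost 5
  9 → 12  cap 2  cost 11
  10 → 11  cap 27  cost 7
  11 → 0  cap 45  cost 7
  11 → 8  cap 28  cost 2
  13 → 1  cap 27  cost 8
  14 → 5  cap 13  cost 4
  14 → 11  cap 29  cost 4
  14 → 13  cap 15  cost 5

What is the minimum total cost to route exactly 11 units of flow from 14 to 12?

shortest-cost path #1: 14→5→0→3→12 push 5 @ unit cost 21 (adds 105)
shortest-cost path #2: 14→11→8→2→9→6→3→12 push 4 @ unit cost 24 (adds 96)
shortest-cost path #3: 14→11→8→2→9→12 push 2 @ unit cost 26 (adds 52)
total cost = 253

Minimum cost for 11 units: 253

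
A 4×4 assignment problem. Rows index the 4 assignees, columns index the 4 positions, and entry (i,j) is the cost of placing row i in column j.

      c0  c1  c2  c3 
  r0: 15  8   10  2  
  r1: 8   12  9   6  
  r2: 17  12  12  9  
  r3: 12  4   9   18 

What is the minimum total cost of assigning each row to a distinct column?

Minimum assignment cost: 26

optimal assignment: row0→col3 (cost 2), row1→col0 (cost 8), row2→col2 (cost 12), row3→col1 (cost 4)
total = 2 + 8 + 12 + 4 = 26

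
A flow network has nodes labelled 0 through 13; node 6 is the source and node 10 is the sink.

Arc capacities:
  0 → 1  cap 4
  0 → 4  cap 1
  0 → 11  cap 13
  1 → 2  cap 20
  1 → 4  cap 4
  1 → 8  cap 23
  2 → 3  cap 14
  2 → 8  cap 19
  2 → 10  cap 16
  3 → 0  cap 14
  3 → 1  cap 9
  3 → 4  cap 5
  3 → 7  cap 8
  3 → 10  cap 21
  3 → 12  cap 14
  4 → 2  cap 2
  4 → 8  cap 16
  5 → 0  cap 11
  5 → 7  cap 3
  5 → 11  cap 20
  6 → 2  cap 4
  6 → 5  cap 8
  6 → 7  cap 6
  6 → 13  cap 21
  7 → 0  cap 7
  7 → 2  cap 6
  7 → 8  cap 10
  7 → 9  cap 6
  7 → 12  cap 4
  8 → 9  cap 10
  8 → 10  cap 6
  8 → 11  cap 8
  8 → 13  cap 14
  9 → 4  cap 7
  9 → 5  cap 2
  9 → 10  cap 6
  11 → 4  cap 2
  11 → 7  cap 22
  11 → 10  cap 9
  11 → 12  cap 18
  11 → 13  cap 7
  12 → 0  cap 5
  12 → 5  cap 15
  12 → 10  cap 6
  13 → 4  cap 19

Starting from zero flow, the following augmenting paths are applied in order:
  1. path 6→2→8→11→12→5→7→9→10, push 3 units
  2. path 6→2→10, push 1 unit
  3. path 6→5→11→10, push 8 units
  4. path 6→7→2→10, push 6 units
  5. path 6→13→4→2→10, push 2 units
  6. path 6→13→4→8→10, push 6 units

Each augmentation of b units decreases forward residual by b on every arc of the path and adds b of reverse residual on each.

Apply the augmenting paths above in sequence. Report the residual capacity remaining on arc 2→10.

after path 1 (6→2→8→11→12→5→7→9→10, push 3): res(2,10)=16
after path 2 (6→2→10, push 1): res(2,10)=15
after path 3 (6→5→11→10, push 8): res(2,10)=15
after path 4 (6→7→2→10, push 6): res(2,10)=9
after path 5 (6→13→4→2→10, push 2): res(2,10)=7
after path 6 (6→13→4→8→10, push 6): res(2,10)=7

Residual capacity of (2,10): 7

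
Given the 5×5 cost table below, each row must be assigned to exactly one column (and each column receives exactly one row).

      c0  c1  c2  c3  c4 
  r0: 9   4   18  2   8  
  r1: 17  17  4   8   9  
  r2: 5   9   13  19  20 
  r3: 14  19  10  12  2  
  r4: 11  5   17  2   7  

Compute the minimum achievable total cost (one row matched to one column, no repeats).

Minimum assignment cost: 17

optimal assignment: row0→col1 (cost 4), row1→col2 (cost 4), row2→col0 (cost 5), row3→col4 (cost 2), row4→col3 (cost 2)
total = 4 + 4 + 5 + 2 + 2 = 17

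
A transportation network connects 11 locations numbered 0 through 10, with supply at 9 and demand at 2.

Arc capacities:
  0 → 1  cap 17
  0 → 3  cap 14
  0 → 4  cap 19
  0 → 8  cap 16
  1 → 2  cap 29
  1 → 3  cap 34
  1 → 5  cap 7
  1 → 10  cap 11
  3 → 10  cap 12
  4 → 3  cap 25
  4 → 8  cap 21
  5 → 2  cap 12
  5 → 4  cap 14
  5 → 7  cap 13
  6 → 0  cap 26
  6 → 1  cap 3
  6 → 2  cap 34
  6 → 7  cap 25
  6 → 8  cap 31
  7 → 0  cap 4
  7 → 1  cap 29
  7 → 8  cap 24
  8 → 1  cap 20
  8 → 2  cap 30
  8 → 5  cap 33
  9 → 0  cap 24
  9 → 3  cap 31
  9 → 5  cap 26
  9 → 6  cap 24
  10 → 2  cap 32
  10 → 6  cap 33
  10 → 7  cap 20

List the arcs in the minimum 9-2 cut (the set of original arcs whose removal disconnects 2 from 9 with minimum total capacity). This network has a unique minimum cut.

augment #1: 9→5→2 push 12
augment #2: 9→6→2 push 24
augment #3: 9→0→1→2 push 17
augment #4: 9→0→8→2 push 7
augment #5: 9→3→10→2 push 12
augment #6: 9→5→4→8→2 push 14
max flow = 86; residual-reachable set from 9 gives S-side
cut edges (S→T): {(3,10), (9,0), (9,5), (9,6)} total cap 86

Min-cut arcs: {(3,10), (9,0), (9,5), (9,6)} (total capacity 86)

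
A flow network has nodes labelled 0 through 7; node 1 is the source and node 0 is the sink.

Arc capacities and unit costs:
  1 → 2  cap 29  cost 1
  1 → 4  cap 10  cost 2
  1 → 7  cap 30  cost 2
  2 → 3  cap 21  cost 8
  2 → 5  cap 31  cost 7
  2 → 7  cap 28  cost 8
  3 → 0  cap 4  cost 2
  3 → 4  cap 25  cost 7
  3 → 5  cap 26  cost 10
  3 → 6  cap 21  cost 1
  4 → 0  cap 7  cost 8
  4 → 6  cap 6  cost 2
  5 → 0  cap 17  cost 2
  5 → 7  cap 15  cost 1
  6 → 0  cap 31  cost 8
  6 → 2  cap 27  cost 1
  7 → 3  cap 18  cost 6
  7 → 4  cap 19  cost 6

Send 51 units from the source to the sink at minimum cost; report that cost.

Minimum cost for 51 units: 662

shortest-cost path #1: 1→4→0 push 7 @ unit cost 10 (adds 70)
shortest-cost path #2: 1→2→5→0 push 17 @ unit cost 10 (adds 170)
shortest-cost path #3: 1→7→3→0 push 4 @ unit cost 10 (adds 40)
shortest-cost path #4: 1→4→6→0 push 3 @ unit cost 12 (adds 36)
shortest-cost path #5: 1→7→3→6→0 push 14 @ unit cost 17 (adds 238)
shortest-cost path #6: 1→2→3→6→0 push 6 @ unit cost 18 (adds 108)
total cost = 662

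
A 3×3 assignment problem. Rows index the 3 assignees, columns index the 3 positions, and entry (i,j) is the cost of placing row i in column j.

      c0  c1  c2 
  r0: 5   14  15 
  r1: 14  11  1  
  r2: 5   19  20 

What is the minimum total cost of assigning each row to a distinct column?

Minimum assignment cost: 20

optimal assignment: row0→col1 (cost 14), row1→col2 (cost 1), row2→col0 (cost 5)
total = 14 + 1 + 5 = 20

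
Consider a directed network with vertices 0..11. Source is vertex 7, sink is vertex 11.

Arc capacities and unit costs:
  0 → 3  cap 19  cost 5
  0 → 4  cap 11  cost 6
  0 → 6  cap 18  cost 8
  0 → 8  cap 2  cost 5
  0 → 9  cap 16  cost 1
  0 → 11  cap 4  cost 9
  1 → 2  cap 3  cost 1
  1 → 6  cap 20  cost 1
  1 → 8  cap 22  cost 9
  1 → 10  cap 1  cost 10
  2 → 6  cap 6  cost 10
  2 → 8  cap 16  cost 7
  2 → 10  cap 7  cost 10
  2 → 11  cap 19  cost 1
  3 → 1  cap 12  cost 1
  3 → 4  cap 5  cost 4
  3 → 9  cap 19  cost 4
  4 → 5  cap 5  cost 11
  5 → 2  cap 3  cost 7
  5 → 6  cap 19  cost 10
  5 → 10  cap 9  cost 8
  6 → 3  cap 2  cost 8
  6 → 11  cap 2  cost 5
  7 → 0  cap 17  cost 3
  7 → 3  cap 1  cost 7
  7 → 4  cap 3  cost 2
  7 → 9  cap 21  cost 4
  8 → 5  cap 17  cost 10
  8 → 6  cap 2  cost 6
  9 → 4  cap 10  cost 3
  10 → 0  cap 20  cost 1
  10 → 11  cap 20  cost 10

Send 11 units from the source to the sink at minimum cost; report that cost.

Minimum cost for 11 units: 152

shortest-cost path #1: 7→3→1→2→11 push 1 @ unit cost 10 (adds 10)
shortest-cost path #2: 7→0→3→1→2→11 push 2 @ unit cost 11 (adds 22)
shortest-cost path #3: 7→0→11 push 4 @ unit cost 12 (adds 48)
shortest-cost path #4: 7→0→3→1→6→11 push 2 @ unit cost 15 (adds 30)
shortest-cost path #5: 7→4→5→2→11 push 2 @ unit cost 21 (adds 42)
total cost = 152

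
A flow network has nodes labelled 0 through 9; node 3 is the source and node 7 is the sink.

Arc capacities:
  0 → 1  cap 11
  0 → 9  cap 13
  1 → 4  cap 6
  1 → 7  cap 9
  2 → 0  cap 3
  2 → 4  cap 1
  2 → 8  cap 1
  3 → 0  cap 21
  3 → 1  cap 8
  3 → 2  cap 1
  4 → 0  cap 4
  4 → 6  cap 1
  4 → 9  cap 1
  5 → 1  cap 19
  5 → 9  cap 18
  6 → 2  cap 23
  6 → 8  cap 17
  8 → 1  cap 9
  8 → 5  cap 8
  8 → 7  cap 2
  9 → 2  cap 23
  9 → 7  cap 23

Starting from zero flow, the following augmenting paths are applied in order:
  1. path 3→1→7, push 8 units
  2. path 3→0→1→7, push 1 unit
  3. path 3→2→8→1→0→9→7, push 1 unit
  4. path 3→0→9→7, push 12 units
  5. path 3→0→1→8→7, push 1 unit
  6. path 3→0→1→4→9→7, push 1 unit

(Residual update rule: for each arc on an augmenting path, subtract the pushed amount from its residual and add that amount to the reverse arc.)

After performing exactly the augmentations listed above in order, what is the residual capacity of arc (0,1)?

after path 1 (3→1→7, push 8): res(0,1)=11
after path 2 (3→0→1→7, push 1): res(0,1)=10
after path 3 (3→2→8→1→0→9→7, push 1): res(0,1)=11
after path 4 (3→0→9→7, push 12): res(0,1)=11
after path 5 (3→0→1→8→7, push 1): res(0,1)=10
after path 6 (3→0→1→4→9→7, push 1): res(0,1)=9

Residual capacity of (0,1): 9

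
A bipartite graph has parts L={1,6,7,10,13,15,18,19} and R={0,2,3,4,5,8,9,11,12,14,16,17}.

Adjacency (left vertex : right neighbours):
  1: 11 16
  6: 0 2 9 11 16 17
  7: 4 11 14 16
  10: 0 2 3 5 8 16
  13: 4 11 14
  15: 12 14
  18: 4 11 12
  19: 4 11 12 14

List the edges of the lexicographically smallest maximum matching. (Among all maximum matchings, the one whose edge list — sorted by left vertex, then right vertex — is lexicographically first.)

|M| = 7 (so the lex-smallest maximum matching has 7 edges)
process left vertices in ascending order; for each, take the smallest-labelled available neighbour that still permits 7 edges overall, or leave it unmatched if none does
lex-smallest matching: {1-11, 6-0, 7-16, 10-2, 13-4, 15-12, 19-14}

Lex-smallest maximum matching: {(1,11), (6,0), (7,16), (10,2), (13,4), (15,12), (19,14)}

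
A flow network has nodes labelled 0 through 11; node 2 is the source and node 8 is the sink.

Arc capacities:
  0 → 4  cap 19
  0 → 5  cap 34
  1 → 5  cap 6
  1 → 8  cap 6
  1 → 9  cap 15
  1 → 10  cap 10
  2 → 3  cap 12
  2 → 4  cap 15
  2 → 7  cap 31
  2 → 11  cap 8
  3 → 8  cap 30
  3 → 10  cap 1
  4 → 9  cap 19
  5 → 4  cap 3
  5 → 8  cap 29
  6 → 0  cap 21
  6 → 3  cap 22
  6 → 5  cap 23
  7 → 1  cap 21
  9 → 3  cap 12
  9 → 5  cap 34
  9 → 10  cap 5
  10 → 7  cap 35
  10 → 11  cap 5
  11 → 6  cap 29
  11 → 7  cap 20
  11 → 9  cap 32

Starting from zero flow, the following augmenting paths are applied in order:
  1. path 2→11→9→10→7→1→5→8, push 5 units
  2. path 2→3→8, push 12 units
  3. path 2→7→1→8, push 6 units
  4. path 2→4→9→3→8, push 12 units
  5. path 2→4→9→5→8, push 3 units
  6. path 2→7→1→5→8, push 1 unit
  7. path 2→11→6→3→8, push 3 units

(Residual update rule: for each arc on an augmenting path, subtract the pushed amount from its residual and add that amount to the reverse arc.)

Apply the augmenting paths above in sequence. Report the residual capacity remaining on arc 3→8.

Residual capacity of (3,8): 3

after path 1 (2→11→9→10→7→1→5→8, push 5): res(3,8)=30
after path 2 (2→3→8, push 12): res(3,8)=18
after path 3 (2→7→1→8, push 6): res(3,8)=18
after path 4 (2→4→9→3→8, push 12): res(3,8)=6
after path 5 (2→4→9→5→8, push 3): res(3,8)=6
after path 6 (2→7→1→5→8, push 1): res(3,8)=6
after path 7 (2→11→6→3→8, push 3): res(3,8)=3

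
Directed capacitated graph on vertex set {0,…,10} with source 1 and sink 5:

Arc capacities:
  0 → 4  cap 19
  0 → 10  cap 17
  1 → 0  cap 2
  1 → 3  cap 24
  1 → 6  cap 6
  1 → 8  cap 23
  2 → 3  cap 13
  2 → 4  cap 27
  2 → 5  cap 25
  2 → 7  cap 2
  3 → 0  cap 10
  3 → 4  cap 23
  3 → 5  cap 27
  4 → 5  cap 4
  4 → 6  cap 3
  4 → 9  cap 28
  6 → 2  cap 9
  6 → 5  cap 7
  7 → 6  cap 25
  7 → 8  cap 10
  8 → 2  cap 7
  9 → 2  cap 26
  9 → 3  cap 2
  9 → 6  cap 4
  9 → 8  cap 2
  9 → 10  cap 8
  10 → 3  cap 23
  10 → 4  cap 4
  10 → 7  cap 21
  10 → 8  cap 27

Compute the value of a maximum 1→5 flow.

augment #1: 1→3→5 bottleneck 24, total now 24
augment #2: 1→6→5 bottleneck 6, total now 30
augment #3: 1→0→4→5 bottleneck 2, total now 32
augment #4: 1→8→2→5 bottleneck 7, total now 39

Maximum flow value: 39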